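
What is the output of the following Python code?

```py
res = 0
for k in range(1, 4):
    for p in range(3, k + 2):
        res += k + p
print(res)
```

18

k=2,p=3: res = 0+5 = 5
k=3,p=3: res = 5+6 = 11
k=3,p=4: res = 11+7 = 18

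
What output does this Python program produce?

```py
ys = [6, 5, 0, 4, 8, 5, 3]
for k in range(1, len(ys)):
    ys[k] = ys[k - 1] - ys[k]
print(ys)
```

[6, 1, 1, -3, -11, -16, -19]

k=1: ys[1] = 6-5 = 1 → [6, 1, 0, 4, 8, 5, 3]
k=2: ys[2] = 1-0 = 1 → [6, 1, 1, 4, 8, 5, 3]
k=3: ys[3] = 1-4 = -3 → [6, 1, 1, -3, 8, 5, 3]
k=4: ys[4] = (-3)-8 = -11 → [6, 1, 1, -3, -11, 5, 3]
k=5: ys[5] = (-11)-5 = -16 → [6, 1, 1, -3, -11, -16, 3]
k=6: ys[6] = (-16)-3 = -19 → [6, 1, 1, -3, -11, -16, -19]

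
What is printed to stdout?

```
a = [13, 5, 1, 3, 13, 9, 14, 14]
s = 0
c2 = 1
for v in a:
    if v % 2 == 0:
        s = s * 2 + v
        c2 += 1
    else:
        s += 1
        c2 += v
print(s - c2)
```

v=13: not even, s = 0+1 = 1; c2=14
v=5: not even, s = 1+1 = 2; c2=19
v=1: not even, s = 2+1 = 3; c2=20
v=3: not even, s = 3+1 = 4; c2=23
v=13: not even, s = 4+1 = 5; c2=36
v=9: not even, s = 5+1 = 6; c2=45
v=14: even, s = 6*2+14 = 26; c2=46
v=14: even, s = 26*2+14 = 66; c2=47
s-c2 = 66-47 = 19

19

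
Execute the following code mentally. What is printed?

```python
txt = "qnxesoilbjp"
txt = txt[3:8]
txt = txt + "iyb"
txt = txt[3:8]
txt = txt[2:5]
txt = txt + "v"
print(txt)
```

slice [3:8] → 'esoil'
+ 'iyb' → 'esoiliyb'
slice [3:8] → 'iliyb'
slice [2:5] → 'iyb'
+ 'v' → 'iybv'

iybv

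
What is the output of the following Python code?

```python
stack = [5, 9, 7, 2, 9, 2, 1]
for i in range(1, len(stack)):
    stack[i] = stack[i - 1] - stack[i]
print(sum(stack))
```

i=1: stack[1] = 5-9 = -4 → [5, -4, 7, 2, 9, 2, 1]
i=2: stack[2] = (-4)-7 = -11 → [5, -4, -11, 2, 9, 2, 1]
i=3: stack[3] = (-11)-2 = -13 → [5, -4, -11, -13, 9, 2, 1]
i=4: stack[4] = (-13)-9 = -22 → [5, -4, -11, -13, -22, 2, 1]
i=5: stack[5] = (-22)-2 = -24 → [5, -4, -11, -13, -22, -24, 1]
i=6: stack[6] = (-24)-1 = -25 → [5, -4, -11, -13, -22, -24, -25]
sum = -94

-94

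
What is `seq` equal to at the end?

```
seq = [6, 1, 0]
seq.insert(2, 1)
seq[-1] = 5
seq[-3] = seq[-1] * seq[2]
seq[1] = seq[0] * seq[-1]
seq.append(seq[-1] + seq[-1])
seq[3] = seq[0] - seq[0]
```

insert 1 at 2 → [6, 1, 1, 0]
seq[-1] = 5 → [6, 1, 1, 5]
seq[-3] = seq[-1]*seq[2] = 5*1 = 5 → [6, 5, 1, 5]
seq[1] = seq[0]*seq[-1] = 6*5 = 30 → [6, 30, 1, 5]
append seq[-1]+seq[-1] = 5+5 = 10 → [6, 30, 1, 5, 10]
seq[3] = seq[0]-seq[0] = 6-6 = 0 → [6, 30, 1, 0, 10]

[6, 30, 1, 0, 10]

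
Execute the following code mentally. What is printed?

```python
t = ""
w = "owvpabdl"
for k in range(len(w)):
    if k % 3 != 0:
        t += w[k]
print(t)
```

k=0: skip
k=1: add 'w' → 'w'
k=2: add 'v' → 'wv'
k=3: skip
k=4: add 'a' → 'wva'
k=5: add 'b' → 'wvab'
k=6: skip
k=7: add 'l' → 'wvabl'

wvabl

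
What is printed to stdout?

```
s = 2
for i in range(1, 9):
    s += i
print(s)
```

i=1: s = 2+1 = 3
i=2: s = 3+2 = 5
i=3: s = 5+3 = 8
i=4: s = 8+4 = 12
i=5: s = 12+5 = 17
i=6: s = 17+6 = 23
i=7: s = 23+7 = 30
i=8: s = 30+8 = 38

38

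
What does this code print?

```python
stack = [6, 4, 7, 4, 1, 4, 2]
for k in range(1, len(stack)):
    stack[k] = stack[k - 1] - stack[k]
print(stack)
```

[6, 2, -5, -9, -10, -14, -16]

k=1: stack[1] = 6-4 = 2 → [6, 2, 7, 4, 1, 4, 2]
k=2: stack[2] = 2-7 = -5 → [6, 2, -5, 4, 1, 4, 2]
k=3: stack[3] = (-5)-4 = -9 → [6, 2, -5, -9, 1, 4, 2]
k=4: stack[4] = (-9)-1 = -10 → [6, 2, -5, -9, -10, 4, 2]
k=5: stack[5] = (-10)-4 = -14 → [6, 2, -5, -9, -10, -14, 2]
k=6: stack[6] = (-14)-2 = -16 → [6, 2, -5, -9, -10, -14, -16]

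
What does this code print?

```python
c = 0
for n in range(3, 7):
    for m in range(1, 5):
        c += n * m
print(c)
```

n=3,m=1: c = 0+3 = 3
n=3,m=2: c = 3+6 = 9
n=3,m=3: c = 9+9 = 18
n=3,m=4: c = 18+12 = 30
n=4,m=1: c = 30+4 = 34
n=4,m=2: c = 34+8 = 42
n=4,m=3: c = 42+12 = 54
n=4,m=4: c = 54+16 = 70
n=5,m=1: c = 70+5 = 75
n=5,m=2: c = 75+10 = 85
n=5,m=3: c = 85+15 = 100
n=5,m=4: c = 100+20 = 120
n=6,m=1: c = 120+6 = 126
n=6,m=2: c = 126+12 = 138
n=6,m=3: c = 138+18 = 156
n=6,m=4: c = 156+24 = 180

180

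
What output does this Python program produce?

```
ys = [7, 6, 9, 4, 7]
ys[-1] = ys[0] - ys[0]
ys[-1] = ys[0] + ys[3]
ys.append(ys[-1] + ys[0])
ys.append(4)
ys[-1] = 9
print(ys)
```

ys[-1] = ys[0]-ys[0] = 7-7 = 0 → [7, 6, 9, 4, 0]
ys[-1] = ys[0]+ys[3] = 7+4 = 11 → [7, 6, 9, 4, 11]
append ys[-1]+ys[0] = 11+7 = 18 → [7, 6, 9, 4, 11, 18]
append 4 → [7, 6, 9, 4, 11, 18, 4]
ys[-1] = 9 → [7, 6, 9, 4, 11, 18, 9]

[7, 6, 9, 4, 11, 18, 9]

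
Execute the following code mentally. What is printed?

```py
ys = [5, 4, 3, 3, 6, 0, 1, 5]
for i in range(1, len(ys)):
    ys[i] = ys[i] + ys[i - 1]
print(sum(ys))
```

132

i=1: ys[1] = 4+5 = 9 → [5, 9, 3, 3, 6, 0, 1, 5]
i=2: ys[2] = 3+9 = 12 → [5, 9, 12, 3, 6, 0, 1, 5]
i=3: ys[3] = 3+12 = 15 → [5, 9, 12, 15, 6, 0, 1, 5]
i=4: ys[4] = 6+15 = 21 → [5, 9, 12, 15, 21, 0, 1, 5]
i=5: ys[5] = 0+21 = 21 → [5, 9, 12, 15, 21, 21, 1, 5]
i=6: ys[6] = 1+21 = 22 → [5, 9, 12, 15, 21, 21, 22, 5]
i=7: ys[7] = 5+22 = 27 → [5, 9, 12, 15, 21, 21, 22, 27]
sum = 132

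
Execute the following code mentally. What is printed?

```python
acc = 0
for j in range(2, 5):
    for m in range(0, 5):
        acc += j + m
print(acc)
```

j=2,m=0: acc = 0+2 = 2
j=2,m=1: acc = 2+3 = 5
j=2,m=2: acc = 5+4 = 9
j=2,m=3: acc = 9+5 = 14
j=2,m=4: acc = 14+6 = 20
j=3,m=0: acc = 20+3 = 23
j=3,m=1: acc = 23+4 = 27
j=3,m=2: acc = 27+5 = 32
j=3,m=3: acc = 32+6 = 38
j=3,m=4: acc = 38+7 = 45
j=4,m=0: acc = 45+4 = 49
j=4,m=1: acc = 49+5 = 54
j=4,m=2: acc = 54+6 = 60
j=4,m=3: acc = 60+7 = 67
j=4,m=4: acc = 67+8 = 75

75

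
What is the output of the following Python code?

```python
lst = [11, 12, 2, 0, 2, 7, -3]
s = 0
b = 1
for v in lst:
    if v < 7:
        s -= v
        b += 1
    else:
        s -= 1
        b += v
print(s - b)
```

v=11: not <7, s = 0-1 = -1; b=12
v=12: not <7, s = (-1)-1 = -2; b=24
v=2: <7, s = (-2)-2 = -4; b=25
v=0: <7, s = (-4)-0 = -4; b=26
v=2: <7, s = (-4)-2 = -6; b=27
v=7: not <7, s = (-6)-1 = -7; b=34
v=-3: <7, s = (-7)-(-3) = -4; b=35
s-b = (-4)-35 = -39

-39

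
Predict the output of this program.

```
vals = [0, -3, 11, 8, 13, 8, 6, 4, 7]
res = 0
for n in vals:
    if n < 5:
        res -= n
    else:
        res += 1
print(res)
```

n=0: <5, res = 0-0 = 0
n=-3: <5, res = 0-(-3) = 3
n=11: not <5, res = 3+1 = 4
n=8: not <5, res = 4+1 = 5
n=13: not <5, res = 5+1 = 6
n=8: not <5, res = 6+1 = 7
n=6: not <5, res = 7+1 = 8
n=4: <5, res = 8-4 = 4
n=7: not <5, res = 4+1 = 5

5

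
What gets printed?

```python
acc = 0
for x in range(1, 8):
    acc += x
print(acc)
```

x=1: acc = 0+1 = 1
x=2: acc = 1+2 = 3
x=3: acc = 3+3 = 6
x=4: acc = 6+4 = 10
x=5: acc = 10+5 = 15
x=6: acc = 15+6 = 21
x=7: acc = 21+7 = 28

28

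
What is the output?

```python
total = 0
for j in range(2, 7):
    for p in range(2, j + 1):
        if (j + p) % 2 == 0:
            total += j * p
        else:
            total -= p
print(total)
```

130

j=2,p=2: even sum, total = 0+4 = 4
j=3,p=2: odd sum, total = 4-2 = 2
j=3,p=3: even sum, total = 2+9 = 11
j=4,p=2: even sum, total = 11+8 = 19
j=4,p=3: odd sum, total = 19-3 = 16
j=4,p=4: even sum, total = 16+16 = 32
j=5,p=2: odd sum, total = 32-2 = 30
j=5,p=3: even sum, total = 30+15 = 45
j=5,p=4: odd sum, total = 45-4 = 41
j=5,p=5: even sum, total = 41+25 = 66
j=6,p=2: even sum, total = 66+12 = 78
j=6,p=3: odd sum, total = 78-3 = 75
j=6,p=4: even sum, total = 75+24 = 99
j=6,p=5: odd sum, total = 99-5 = 94
j=6,p=6: even sum, total = 94+36 = 130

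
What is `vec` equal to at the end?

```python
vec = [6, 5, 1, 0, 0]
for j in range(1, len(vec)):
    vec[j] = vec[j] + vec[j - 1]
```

[6, 11, 12, 12, 12]

j=1: vec[1] = 5+6 = 11 → [6, 11, 1, 0, 0]
j=2: vec[2] = 1+11 = 12 → [6, 11, 12, 0, 0]
j=3: vec[3] = 0+12 = 12 → [6, 11, 12, 12, 0]
j=4: vec[4] = 0+12 = 12 → [6, 11, 12, 12, 12]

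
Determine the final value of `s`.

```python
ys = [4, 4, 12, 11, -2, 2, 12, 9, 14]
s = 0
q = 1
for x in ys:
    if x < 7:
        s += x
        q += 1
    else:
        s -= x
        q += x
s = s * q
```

-3150

x=4: <7, s = 0+4 = 4; q=2
x=4: <7, s = 4+4 = 8; q=3
x=12: not <7, s = 8-12 = -4; q=15
x=11: not <7, s = (-4)-11 = -15; q=26
x=-2: <7, s = (-15)+(-2) = -17; q=27
x=2: <7, s = (-17)+2 = -15; q=28
x=12: not <7, s = (-15)-12 = -27; q=40
x=9: not <7, s = (-27)-9 = -36; q=49
x=14: not <7, s = (-36)-14 = -50; q=63
s*q = (-50)*63 = -3150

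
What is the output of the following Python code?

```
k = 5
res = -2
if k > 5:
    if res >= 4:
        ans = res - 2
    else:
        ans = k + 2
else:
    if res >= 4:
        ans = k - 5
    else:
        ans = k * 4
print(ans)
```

20

k=5, res=-2
k > 5 is False; res >= 4 is False
→ ans = k * 4 = 20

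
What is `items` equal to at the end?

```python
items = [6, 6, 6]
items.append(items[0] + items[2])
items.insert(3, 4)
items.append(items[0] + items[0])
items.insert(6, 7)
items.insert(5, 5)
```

append items[0]+items[2] = 6+6 = 12 → [6, 6, 6, 12]
insert 4 at 3 → [6, 6, 6, 4, 12]
append items[0]+items[0] = 6+6 = 12 → [6, 6, 6, 4, 12, 12]
insert 7 at 6 → [6, 6, 6, 4, 12, 12, 7]
insert 5 at 5 → [6, 6, 6, 4, 12, 5, 12, 7]

[6, 6, 6, 4, 12, 5, 12, 7]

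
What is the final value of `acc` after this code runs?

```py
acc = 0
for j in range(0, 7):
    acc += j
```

j=0: acc = 0+0 = 0
j=1: acc = 0+1 = 1
j=2: acc = 1+2 = 3
j=3: acc = 3+3 = 6
j=4: acc = 6+4 = 10
j=5: acc = 10+5 = 15
j=6: acc = 15+6 = 21

21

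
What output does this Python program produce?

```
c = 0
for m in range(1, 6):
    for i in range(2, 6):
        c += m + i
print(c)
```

m=1,i=2: c = 0+3 = 3
m=1,i=3: c = 3+4 = 7
m=1,i=4: c = 7+5 = 12
m=1,i=5: c = 12+6 = 18
m=2,i=2: c = 18+4 = 22
m=2,i=3: c = 22+5 = 27
m=2,i=4: c = 27+6 = 33
m=2,i=5: c = 33+7 = 40
m=3,i=2: c = 40+5 = 45
m=3,i=3: c = 45+6 = 51
m=3,i=4: c = 51+7 = 58
m=3,i=5: c = 58+8 = 66
m=4,i=2: c = 66+6 = 72
m=4,i=3: c = 72+7 = 79
m=4,i=4: c = 79+8 = 87
m=4,i=5: c = 87+9 = 96
m=5,i=2: c = 96+7 = 103
m=5,i=3: c = 103+8 = 111
m=5,i=4: c = 111+9 = 120
m=5,i=5: c = 120+10 = 130

130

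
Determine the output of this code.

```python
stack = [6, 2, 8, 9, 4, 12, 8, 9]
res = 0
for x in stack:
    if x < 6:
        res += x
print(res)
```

x=6: not <6
x=2: <6, res = 0+2 = 2
x=8: not <6
x=9: not <6
x=4: <6, res = 2+4 = 6
x=12: not <6
x=8: not <6
x=9: not <6

6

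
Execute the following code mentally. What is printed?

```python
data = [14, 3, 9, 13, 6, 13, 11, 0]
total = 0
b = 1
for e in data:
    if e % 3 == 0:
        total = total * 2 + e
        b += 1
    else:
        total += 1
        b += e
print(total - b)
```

40

e=14: not %3==0, total = 0+1 = 1; b=15
e=3: %3==0, total = 1*2+3 = 5; b=16
e=9: %3==0, total = 5*2+9 = 19; b=17
e=13: not %3==0, total = 19+1 = 20; b=30
e=6: %3==0, total = 20*2+6 = 46; b=31
e=13: not %3==0, total = 46+1 = 47; b=44
e=11: not %3==0, total = 47+1 = 48; b=55
e=0: %3==0, total = 48*2+0 = 96; b=56
total-b = 96-56 = 40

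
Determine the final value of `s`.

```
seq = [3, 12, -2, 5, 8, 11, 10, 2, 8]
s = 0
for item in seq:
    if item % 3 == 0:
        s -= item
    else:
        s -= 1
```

item=3: %3==0, s = 0-3 = -3
item=12: %3==0, s = (-3)-12 = -15
item=-2: not %3==0, s = (-15)-1 = -16
item=5: not %3==0, s = (-16)-1 = -17
item=8: not %3==0, s = (-17)-1 = -18
item=11: not %3==0, s = (-18)-1 = -19
item=10: not %3==0, s = (-19)-1 = -20
item=2: not %3==0, s = (-20)-1 = -21
item=8: not %3==0, s = (-21)-1 = -22

-22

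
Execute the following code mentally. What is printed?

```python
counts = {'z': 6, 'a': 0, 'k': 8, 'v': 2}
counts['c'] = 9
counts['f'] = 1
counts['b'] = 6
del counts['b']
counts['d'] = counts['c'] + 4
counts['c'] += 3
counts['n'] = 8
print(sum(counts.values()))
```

50

counts['c'] = 9 → {'z': 6, 'a': 0, 'k': 8, 'v': 2, 'c': 9}
counts['f'] = 1 → {'z': 6, 'a': 0, 'k': 8, 'v': 2, 'c': 9, 'f': 1}
counts['b'] = 6 → {'z': 6, 'a': 0, 'k': 8, 'v': 2, 'c': 9, 'f': 1, 'b': 6}
del 'b' → {'z': 6, 'a': 0, 'k': 8, 'v': 2, 'c': 9, 'f': 1}
counts['d'] = counts['c']+4 = 13 → {'z': 6, 'a': 0, 'k': 8, 'v': 2, 'c': 9, 'f': 1, 'd': 13}
counts['c'] = 9+3 = 12 → {'z': 6, 'a': 0, 'k': 8, 'v': 2, 'c': 12, 'f': 1, 'd': 13}
counts['n'] = 8 → {'z': 6, 'a': 0, 'k': 8, 'v': 2, 'c': 12, 'f': 1, 'd': 13, 'n': 8}
sum of values = 50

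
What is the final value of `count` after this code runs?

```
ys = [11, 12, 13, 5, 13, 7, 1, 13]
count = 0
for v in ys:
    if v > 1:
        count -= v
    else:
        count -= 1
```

v=11: >1, count = 0-11 = -11
v=12: >1, count = (-11)-12 = -23
v=13: >1, count = (-23)-13 = -36
v=5: >1, count = (-36)-5 = -41
v=13: >1, count = (-41)-13 = -54
v=7: >1, count = (-54)-7 = -61
v=1: not >1, count = (-61)-1 = -62
v=13: >1, count = (-62)-13 = -75

-75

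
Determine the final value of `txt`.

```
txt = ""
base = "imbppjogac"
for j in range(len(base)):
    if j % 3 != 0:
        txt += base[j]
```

j=0: skip
j=1: add 'm' → 'm'
j=2: add 'b' → 'mb'
j=3: skip
j=4: add 'p' → 'mbp'
j=5: add 'j' → 'mbpj'
j=6: skip
j=7: add 'g' → 'mbpjg'
j=8: add 'a' → 'mbpjga'
j=9: skip

'mbpjga'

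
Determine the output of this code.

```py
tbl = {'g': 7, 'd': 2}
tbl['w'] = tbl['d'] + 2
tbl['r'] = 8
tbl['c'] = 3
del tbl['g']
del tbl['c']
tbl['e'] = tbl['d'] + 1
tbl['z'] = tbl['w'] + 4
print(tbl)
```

tbl['w'] = tbl['d']+2 = 4 → {'g': 7, 'd': 2, 'w': 4}
tbl['r'] = 8 → {'g': 7, 'd': 2, 'w': 4, 'r': 8}
tbl['c'] = 3 → {'g': 7, 'd': 2, 'w': 4, 'r': 8, 'c': 3}
del 'g' → {'d': 2, 'w': 4, 'r': 8, 'c': 3}
del 'c' → {'d': 2, 'w': 4, 'r': 8}
tbl['e'] = tbl['d']+1 = 3 → {'d': 2, 'w': 4, 'r': 8, 'e': 3}
tbl['z'] = tbl['w']+4 = 8 → {'d': 2, 'w': 4, 'r': 8, 'e': 3, 'z': 8}

{'d': 2, 'w': 4, 'r': 8, 'e': 3, 'z': 8}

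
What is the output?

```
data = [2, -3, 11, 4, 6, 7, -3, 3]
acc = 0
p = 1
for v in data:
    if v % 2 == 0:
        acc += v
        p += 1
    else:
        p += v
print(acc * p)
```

v=2: even, acc = 0+2 = 2; p=2
v=-3: not even; p=-1
v=11: not even; p=10
v=4: even, acc = 2+4 = 6; p=11
v=6: even, acc = 6+6 = 12; p=12
v=7: not even; p=19
v=-3: not even; p=16
v=3: not even; p=19
acc*p = 12*19 = 228

228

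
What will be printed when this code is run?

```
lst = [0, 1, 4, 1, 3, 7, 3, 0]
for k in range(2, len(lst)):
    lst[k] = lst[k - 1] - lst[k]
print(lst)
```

[0, 1, -3, -4, -7, -14, -17, -17]

k=2: lst[2] = 1-4 = -3 → [0, 1, -3, 1, 3, 7, 3, 0]
k=3: lst[3] = (-3)-1 = -4 → [0, 1, -3, -4, 3, 7, 3, 0]
k=4: lst[4] = (-4)-3 = -7 → [0, 1, -3, -4, -7, 7, 3, 0]
k=5: lst[5] = (-7)-7 = -14 → [0, 1, -3, -4, -7, -14, 3, 0]
k=6: lst[6] = (-14)-3 = -17 → [0, 1, -3, -4, -7, -14, -17, 0]
k=7: lst[7] = (-17)-0 = -17 → [0, 1, -3, -4, -7, -14, -17, -17]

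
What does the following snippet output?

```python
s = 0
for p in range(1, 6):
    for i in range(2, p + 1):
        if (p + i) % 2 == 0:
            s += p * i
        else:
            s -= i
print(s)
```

p=2,i=2: even sum, s = 0+4 = 4
p=3,i=2: odd sum, s = 4-2 = 2
p=3,i=3: even sum, s = 2+9 = 11
p=4,i=2: even sum, s = 11+8 = 19
p=4,i=3: odd sum, s = 19-3 = 16
p=4,i=4: even sum, s = 16+16 = 32
p=5,i=2: odd sum, s = 32-2 = 30
p=5,i=3: even sum, s = 30+15 = 45
p=5,i=4: odd sum, s = 45-4 = 41
p=5,i=5: even sum, s = 41+25 = 66

66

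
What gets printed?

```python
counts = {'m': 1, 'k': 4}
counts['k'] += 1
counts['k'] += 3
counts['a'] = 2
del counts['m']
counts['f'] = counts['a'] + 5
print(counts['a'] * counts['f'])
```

14

counts['k'] = 4+1 = 5 → {'m': 1, 'k': 5}
counts['k'] = 5+3 = 8 → {'m': 1, 'k': 8}
counts['a'] = 2 → {'m': 1, 'k': 8, 'a': 2}
del 'm' → {'k': 8, 'a': 2}
counts['f'] = counts['a']+5 = 7 → {'k': 8, 'a': 2, 'f': 7}
counts['a']*counts['f'] = 2*7 = 14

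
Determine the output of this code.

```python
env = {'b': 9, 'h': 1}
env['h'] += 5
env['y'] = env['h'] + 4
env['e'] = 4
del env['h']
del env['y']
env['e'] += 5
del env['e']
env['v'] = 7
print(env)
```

env['h'] = 1+5 = 6 → {'b': 9, 'h': 6}
env['y'] = env['h']+4 = 10 → {'b': 9, 'h': 6, 'y': 10}
env['e'] = 4 → {'b': 9, 'h': 6, 'y': 10, 'e': 4}
del 'h' → {'b': 9, 'y': 10, 'e': 4}
del 'y' → {'b': 9, 'e': 4}
env['e'] = 4+5 = 9 → {'b': 9, 'e': 9}
del 'e' → {'b': 9}
env['v'] = 7 → {'b': 9, 'v': 7}

{'b': 9, 'v': 7}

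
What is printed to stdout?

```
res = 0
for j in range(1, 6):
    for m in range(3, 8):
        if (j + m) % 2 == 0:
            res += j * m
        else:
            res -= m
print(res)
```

135

j=1,m=3: even sum, res = 0+3 = 3
j=1,m=4: odd sum, res = 3-4 = -1
j=1,m=5: even sum, res = (-1)+5 = 4
j=1,m=6: odd sum, res = 4-6 = -2
j=1,m=7: even sum, res = (-2)+7 = 5
j=2,m=3: odd sum, res = 5-3 = 2
j=2,m=4: even sum, res = 2+8 = 10
j=2,m=5: odd sum, res = 10-5 = 5
j=2,m=6: even sum, res = 5+12 = 17
j=2,m=7: odd sum, res = 17-7 = 10
j=3,m=3: even sum, res = 10+9 = 19
j=3,m=4: odd sum, res = 19-4 = 15
j=3,m=5: even sum, res = 15+15 = 30
j=3,m=6: odd sum, res = 30-6 = 24
j=3,m=7: even sum, res = 24+21 = 45
j=4,m=3: odd sum, res = 45-3 = 42
j=4,m=4: even sum, res = 42+16 = 58
j=4,m=5: odd sum, res = 58-5 = 53
j=4,m=6: even sum, res = 53+24 = 77
j=4,m=7: odd sum, res = 77-7 = 70
j=5,m=3: even sum, res = 70+15 = 85
j=5,m=4: odd sum, res = 85-4 = 81
j=5,m=5: even sum, res = 81+25 = 106
j=5,m=6: odd sum, res = 106-6 = 100
j=5,m=7: even sum, res = 100+35 = 135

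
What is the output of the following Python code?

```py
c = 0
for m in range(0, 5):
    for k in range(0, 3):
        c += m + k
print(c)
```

m=0,k=0: c = 0+0 = 0
m=0,k=1: c = 0+1 = 1
m=0,k=2: c = 1+2 = 3
m=1,k=0: c = 3+1 = 4
m=1,k=1: c = 4+2 = 6
m=1,k=2: c = 6+3 = 9
m=2,k=0: c = 9+2 = 11
m=2,k=1: c = 11+3 = 14
m=2,k=2: c = 14+4 = 18
m=3,k=0: c = 18+3 = 21
m=3,k=1: c = 21+4 = 25
m=3,k=2: c = 25+5 = 30
m=4,k=0: c = 30+4 = 34
m=4,k=1: c = 34+5 = 39
m=4,k=2: c = 39+6 = 45

45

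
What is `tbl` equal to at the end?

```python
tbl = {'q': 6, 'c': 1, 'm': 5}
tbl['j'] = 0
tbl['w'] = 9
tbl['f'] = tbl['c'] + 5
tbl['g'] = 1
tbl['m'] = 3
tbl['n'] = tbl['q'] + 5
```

{'q': 6, 'c': 1, 'm': 3, 'j': 0, 'w': 9, 'f': 6, 'g': 1, 'n': 11}

tbl['j'] = 0 → {'q': 6, 'c': 1, 'm': 5, 'j': 0}
tbl['w'] = 9 → {'q': 6, 'c': 1, 'm': 5, 'j': 0, 'w': 9}
tbl['f'] = tbl['c']+5 = 6 → {'q': 6, 'c': 1, 'm': 5, 'j': 0, 'w': 9, 'f': 6}
tbl['g'] = 1 → {'q': 6, 'c': 1, 'm': 5, 'j': 0, 'w': 9, 'f': 6, 'g': 1}
tbl['m'] = 3 → {'q': 6, 'c': 1, 'm': 3, 'j': 0, 'w': 9, 'f': 6, 'g': 1}
tbl['n'] = tbl['q']+5 = 11 → {'q': 6, 'c': 1, 'm': 3, 'j': 0, 'w': 9, 'f': 6, 'g': 1, 'n': 11}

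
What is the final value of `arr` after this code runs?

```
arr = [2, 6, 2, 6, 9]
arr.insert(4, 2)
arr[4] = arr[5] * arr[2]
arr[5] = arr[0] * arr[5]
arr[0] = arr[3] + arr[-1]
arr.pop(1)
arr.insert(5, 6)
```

[24, 2, 6, 18, 18, 6]

insert 2 at 4 → [2, 6, 2, 6, 2, 9]
arr[4] = arr[5]*arr[2] = 9*2 = 18 → [2, 6, 2, 6, 18, 9]
arr[5] = arr[0]*arr[5] = 2*9 = 18 → [2, 6, 2, 6, 18, 18]
arr[0] = arr[3]+arr[-1] = 6+18 = 24 → [24, 6, 2, 6, 18, 18]
pop(1) removes 6 → [24, 2, 6, 18, 18]
insert 6 at 5 → [24, 2, 6, 18, 18, 6]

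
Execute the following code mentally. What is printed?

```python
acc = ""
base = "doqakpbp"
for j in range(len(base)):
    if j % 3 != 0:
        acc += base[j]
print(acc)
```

j=0: skip
j=1: add 'o' → 'o'
j=2: add 'q' → 'oq'
j=3: skip
j=4: add 'k' → 'oqk'
j=5: add 'p' → 'oqkp'
j=6: skip
j=7: add 'p' → 'oqkpp'

oqkpp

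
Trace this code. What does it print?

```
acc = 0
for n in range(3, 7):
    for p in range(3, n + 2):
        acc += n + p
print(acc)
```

n=3,p=3: acc = 0+6 = 6
n=3,p=4: acc = 6+7 = 13
n=4,p=3: acc = 13+7 = 20
n=4,p=4: acc = 20+8 = 28
n=4,p=5: acc = 28+9 = 37
n=5,p=3: acc = 37+8 = 45
n=5,p=4: acc = 45+9 = 54
n=5,p=5: acc = 54+10 = 64
n=5,p=6: acc = 64+11 = 75
n=6,p=3: acc = 75+9 = 84
n=6,p=4: acc = 84+10 = 94
n=6,p=5: acc = 94+11 = 105
n=6,p=6: acc = 105+12 = 117
n=6,p=7: acc = 117+13 = 130

130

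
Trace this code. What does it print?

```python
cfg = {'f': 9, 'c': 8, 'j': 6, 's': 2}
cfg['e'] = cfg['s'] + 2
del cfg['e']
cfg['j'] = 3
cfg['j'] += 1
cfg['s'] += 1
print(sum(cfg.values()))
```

24

cfg['e'] = cfg['s']+2 = 4 → {'f': 9, 'c': 8, 'j': 6, 's': 2, 'e': 4}
del 'e' → {'f': 9, 'c': 8, 'j': 6, 's': 2}
cfg['j'] = 3 → {'f': 9, 'c': 8, 'j': 3, 's': 2}
cfg['j'] = 3+1 = 4 → {'f': 9, 'c': 8, 'j': 4, 's': 2}
cfg['s'] = 2+1 = 3 → {'f': 9, 'c': 8, 'j': 4, 's': 3}
sum of values = 24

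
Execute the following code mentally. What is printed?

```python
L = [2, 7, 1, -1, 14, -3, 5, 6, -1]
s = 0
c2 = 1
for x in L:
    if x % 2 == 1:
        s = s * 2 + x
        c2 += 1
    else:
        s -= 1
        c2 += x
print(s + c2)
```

184

x=2: not odd, s = 0-1 = -1; c2=3
x=7: odd, s = (-1)*2+7 = 5; c2=4
x=1: odd, s = 5*2+1 = 11; c2=5
x=-1: odd, s = 11*2+(-1) = 21; c2=6
x=14: not odd, s = 21-1 = 20; c2=20
x=-3: odd, s = 20*2+(-3) = 37; c2=21
x=5: odd, s = 37*2+5 = 79; c2=22
x=6: not odd, s = 79-1 = 78; c2=28
x=-1: odd, s = 78*2+(-1) = 155; c2=29
s+c2 = 155+29 = 184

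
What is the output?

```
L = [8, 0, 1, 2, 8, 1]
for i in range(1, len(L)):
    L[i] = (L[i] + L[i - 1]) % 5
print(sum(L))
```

20

i=1: L[1] = (0+8)%5 = 3 → [8, 3, 1, 2, 8, 1]
i=2: L[2] = (1+3)%5 = 4 → [8, 3, 4, 2, 8, 1]
i=3: L[3] = (2+4)%5 = 1 → [8, 3, 4, 1, 8, 1]
i=4: L[4] = (8+1)%5 = 4 → [8, 3, 4, 1, 4, 1]
i=5: L[5] = (1+4)%5 = 0 → [8, 3, 4, 1, 4, 0]
sum = 20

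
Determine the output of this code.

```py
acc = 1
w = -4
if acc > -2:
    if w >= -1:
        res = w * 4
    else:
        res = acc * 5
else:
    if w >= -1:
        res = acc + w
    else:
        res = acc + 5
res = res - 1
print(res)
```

acc=1, w=-4
acc > -2 is True; w >= -1 is False
→ res = acc * 5 = 5
res = 5-1 = 4

4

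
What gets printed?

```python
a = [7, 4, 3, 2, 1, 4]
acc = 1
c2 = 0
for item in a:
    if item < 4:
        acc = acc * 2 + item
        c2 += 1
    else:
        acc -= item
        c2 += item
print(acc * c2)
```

item=7: not <4, acc = 1-7 = -6; c2=7
item=4: not <4, acc = (-6)-4 = -10; c2=11
item=3: <4, acc = (-10)*2+3 = -17; c2=12
item=2: <4, acc = (-17)*2+2 = -32; c2=13
item=1: <4, acc = (-32)*2+1 = -63; c2=14
item=4: not <4, acc = (-63)-4 = -67; c2=18
acc*c2 = (-67)*18 = -1206

-1206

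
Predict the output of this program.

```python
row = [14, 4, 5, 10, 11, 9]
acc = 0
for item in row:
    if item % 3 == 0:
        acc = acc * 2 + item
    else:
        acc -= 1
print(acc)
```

-1

item=14: not %3==0, acc = 0-1 = -1
item=4: not %3==0, acc = (-1)-1 = -2
item=5: not %3==0, acc = (-2)-1 = -3
item=10: not %3==0, acc = (-3)-1 = -4
item=11: not %3==0, acc = (-4)-1 = -5
item=9: %3==0, acc = (-5)*2+9 = -1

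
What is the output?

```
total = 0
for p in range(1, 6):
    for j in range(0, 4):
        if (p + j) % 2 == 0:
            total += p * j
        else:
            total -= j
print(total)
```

34

p=1,j=0: odd sum, total = 0-0 = 0
p=1,j=1: even sum, total = 0+1 = 1
p=1,j=2: odd sum, total = 1-2 = -1
p=1,j=3: even sum, total = (-1)+3 = 2
p=2,j=0: even sum, total = 2+0 = 2
p=2,j=1: odd sum, total = 2-1 = 1
p=2,j=2: even sum, total = 1+4 = 5
p=2,j=3: odd sum, total = 5-3 = 2
p=3,j=0: odd sum, total = 2-0 = 2
p=3,j=1: even sum, total = 2+3 = 5
p=3,j=2: odd sum, total = 5-2 = 3
p=3,j=3: even sum, total = 3+9 = 12
p=4,j=0: even sum, total = 12+0 = 12
p=4,j=1: odd sum, total = 12-1 = 11
p=4,j=2: even sum, total = 11+8 = 19
p=4,j=3: odd sum, total = 19-3 = 16
p=5,j=0: odd sum, total = 16-0 = 16
p=5,j=1: even sum, total = 16+5 = 21
p=5,j=2: odd sum, total = 21-2 = 19
p=5,j=3: even sum, total = 19+15 = 34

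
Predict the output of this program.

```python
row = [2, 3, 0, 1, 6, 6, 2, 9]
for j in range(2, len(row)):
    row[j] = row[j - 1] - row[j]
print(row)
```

j=2: row[2] = 3-0 = 3 → [2, 3, 3, 1, 6, 6, 2, 9]
j=3: row[3] = 3-1 = 2 → [2, 3, 3, 2, 6, 6, 2, 9]
j=4: row[4] = 2-6 = -4 → [2, 3, 3, 2, -4, 6, 2, 9]
j=5: row[5] = (-4)-6 = -10 → [2, 3, 3, 2, -4, -10, 2, 9]
j=6: row[6] = (-10)-2 = -12 → [2, 3, 3, 2, -4, -10, -12, 9]
j=7: row[7] = (-12)-9 = -21 → [2, 3, 3, 2, -4, -10, -12, -21]

[2, 3, 3, 2, -4, -10, -12, -21]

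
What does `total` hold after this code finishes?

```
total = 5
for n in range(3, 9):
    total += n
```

n=3: total = 5+3 = 8
n=4: total = 8+4 = 12
n=5: total = 12+5 = 17
n=6: total = 17+6 = 23
n=7: total = 23+7 = 30
n=8: total = 30+8 = 38

38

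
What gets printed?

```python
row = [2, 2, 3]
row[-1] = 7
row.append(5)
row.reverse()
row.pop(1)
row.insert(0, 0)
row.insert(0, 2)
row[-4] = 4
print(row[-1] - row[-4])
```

-2

row[-1] = 7 → [2, 2, 7]
append 5 → [2, 2, 7, 5]
reverse → [5, 7, 2, 2]
pop(1) removes 7 → [5, 2, 2]
insert 0 at 0 → [0, 5, 2, 2]
insert 2 at 0 → [2, 0, 5, 2, 2]
row[-4] = 4 → [2, 4, 5, 2, 2]
row[-1]-row[-4] = 2-4 = -2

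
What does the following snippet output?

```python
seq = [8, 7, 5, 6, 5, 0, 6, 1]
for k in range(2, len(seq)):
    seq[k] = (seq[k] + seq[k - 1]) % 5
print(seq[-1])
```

0

k=2: seq[2] = (5+7)%5 = 2 → [8, 7, 2, 6, 5, 0, 6, 1]
k=3: seq[3] = (6+2)%5 = 3 → [8, 7, 2, 3, 5, 0, 6, 1]
k=4: seq[4] = (5+3)%5 = 3 → [8, 7, 2, 3, 3, 0, 6, 1]
k=5: seq[5] = (0+3)%5 = 3 → [8, 7, 2, 3, 3, 3, 6, 1]
k=6: seq[6] = (6+3)%5 = 4 → [8, 7, 2, 3, 3, 3, 4, 1]
k=7: seq[7] = (1+4)%5 = 0 → [8, 7, 2, 3, 3, 3, 4, 0]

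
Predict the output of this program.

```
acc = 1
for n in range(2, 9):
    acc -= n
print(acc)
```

n=2: acc = 1-2 = -1
n=3: acc = (-1)-3 = -4
n=4: acc = (-4)-4 = -8
n=5: acc = (-8)-5 = -13
n=6: acc = (-13)-6 = -19
n=7: acc = (-19)-7 = -26
n=8: acc = (-26)-8 = -34

-34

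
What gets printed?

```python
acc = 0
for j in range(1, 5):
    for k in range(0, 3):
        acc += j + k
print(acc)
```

42

j=1,k=0: acc = 0+1 = 1
j=1,k=1: acc = 1+2 = 3
j=1,k=2: acc = 3+3 = 6
j=2,k=0: acc = 6+2 = 8
j=2,k=1: acc = 8+3 = 11
j=2,k=2: acc = 11+4 = 15
j=3,k=0: acc = 15+3 = 18
j=3,k=1: acc = 18+4 = 22
j=3,k=2: acc = 22+5 = 27
j=4,k=0: acc = 27+4 = 31
j=4,k=1: acc = 31+5 = 36
j=4,k=2: acc = 36+6 = 42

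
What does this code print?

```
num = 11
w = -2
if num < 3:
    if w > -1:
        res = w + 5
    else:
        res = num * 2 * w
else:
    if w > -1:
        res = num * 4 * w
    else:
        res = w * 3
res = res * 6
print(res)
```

num=11, w=-2
num < 3 is False; w > -1 is False
→ res = w * 3 = -6
res = (-6)*6 = -36

-36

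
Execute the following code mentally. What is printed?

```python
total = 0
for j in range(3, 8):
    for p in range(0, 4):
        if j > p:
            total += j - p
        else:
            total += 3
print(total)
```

j=3,p=0: 3>0, total = 0+3 = 3
j=3,p=1: 3>1, total = 3+2 = 5
j=3,p=2: 3>2, total = 5+1 = 6
j=3,p=3: not 3>3, total = 6+3 = 9
j=4,p=0: 4>0, total = 9+4 = 13
j=4,p=1: 4>1, total = 13+3 = 16
j=4,p=2: 4>2, total = 16+2 = 18
j=4,p=3: 4>3, total = 18+1 = 19
j=5,p=0: 5>0, total = 19+5 = 24
j=5,p=1: 5>1, total = 24+4 = 28
j=5,p=2: 5>2, total = 28+3 = 31
j=5,p=3: 5>3, total = 31+2 = 33
j=6,p=0: 6>0, total = 33+6 = 39
j=6,p=1: 6>1, total = 39+5 = 44
j=6,p=2: 6>2, total = 44+4 = 48
j=6,p=3: 6>3, total = 48+3 = 51
j=7,p=0: 7>0, total = 51+7 = 58
j=7,p=1: 7>1, total = 58+6 = 64
j=7,p=2: 7>2, total = 64+5 = 69
j=7,p=3: 7>3, total = 69+4 = 73

73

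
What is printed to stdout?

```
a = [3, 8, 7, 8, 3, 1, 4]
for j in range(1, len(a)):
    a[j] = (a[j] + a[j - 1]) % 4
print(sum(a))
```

j=1: a[1] = (8+3)%4 = 3 → [3, 3, 7, 8, 3, 1, 4]
j=2: a[2] = (7+3)%4 = 2 → [3, 3, 2, 8, 3, 1, 4]
j=3: a[3] = (8+2)%4 = 2 → [3, 3, 2, 2, 3, 1, 4]
j=4: a[4] = (3+2)%4 = 1 → [3, 3, 2, 2, 1, 1, 4]
j=5: a[5] = (1+1)%4 = 2 → [3, 3, 2, 2, 1, 2, 4]
j=6: a[6] = (4+2)%4 = 2 → [3, 3, 2, 2, 1, 2, 2]
sum = 15

15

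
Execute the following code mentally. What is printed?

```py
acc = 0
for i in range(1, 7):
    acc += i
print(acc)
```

21

i=1: acc = 0+1 = 1
i=2: acc = 1+2 = 3
i=3: acc = 3+3 = 6
i=4: acc = 6+4 = 10
i=5: acc = 10+5 = 15
i=6: acc = 15+6 = 21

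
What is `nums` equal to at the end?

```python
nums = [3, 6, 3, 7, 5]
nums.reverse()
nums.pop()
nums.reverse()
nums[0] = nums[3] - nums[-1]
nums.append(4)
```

reverse → [5, 7, 3, 6, 3]
pop() removes 3 → [5, 7, 3, 6]
reverse → [6, 3, 7, 5]
nums[0] = nums[3]-nums[-1] = 5-5 = 0 → [0, 3, 7, 5]
append 4 → [0, 3, 7, 5, 4]

[0, 3, 7, 5, 4]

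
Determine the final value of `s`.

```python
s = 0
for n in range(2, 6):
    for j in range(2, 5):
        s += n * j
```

126

n=2,j=2: s = 0+4 = 4
n=2,j=3: s = 4+6 = 10
n=2,j=4: s = 10+8 = 18
n=3,j=2: s = 18+6 = 24
n=3,j=3: s = 24+9 = 33
n=3,j=4: s = 33+12 = 45
n=4,j=2: s = 45+8 = 53
n=4,j=3: s = 53+12 = 65
n=4,j=4: s = 65+16 = 81
n=5,j=2: s = 81+10 = 91
n=5,j=3: s = 91+15 = 106
n=5,j=4: s = 106+20 = 126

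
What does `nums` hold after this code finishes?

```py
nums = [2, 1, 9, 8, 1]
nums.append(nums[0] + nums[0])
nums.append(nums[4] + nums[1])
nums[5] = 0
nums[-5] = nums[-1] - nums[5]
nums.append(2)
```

[2, 1, 2, 8, 1, 0, 2, 2]

append nums[0]+nums[0] = 2+2 = 4 → [2, 1, 9, 8, 1, 4]
append nums[4]+nums[1] = 1+1 = 2 → [2, 1, 9, 8, 1, 4, 2]
nums[5] = 0 → [2, 1, 9, 8, 1, 0, 2]
nums[-5] = nums[-1]-nums[5] = 2-0 = 2 → [2, 1, 2, 8, 1, 0, 2]
append 2 → [2, 1, 2, 8, 1, 0, 2, 2]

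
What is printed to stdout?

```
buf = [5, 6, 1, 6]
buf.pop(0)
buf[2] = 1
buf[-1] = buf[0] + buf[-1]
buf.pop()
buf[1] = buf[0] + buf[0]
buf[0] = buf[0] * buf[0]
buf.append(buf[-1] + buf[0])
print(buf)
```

pop(0) removes 5 → [6, 1, 6]
buf[2] = 1 → [6, 1, 1]
buf[-1] = buf[0]+buf[-1] = 6+1 = 7 → [6, 1, 7]
pop() removes 7 → [6, 1]
buf[1] = buf[0]+buf[0] = 6+6 = 12 → [6, 12]
buf[0] = buf[0]*buf[0] = 6*6 = 36 → [36, 12]
append buf[-1]+buf[0] = 12+36 = 48 → [36, 12, 48]

[36, 12, 48]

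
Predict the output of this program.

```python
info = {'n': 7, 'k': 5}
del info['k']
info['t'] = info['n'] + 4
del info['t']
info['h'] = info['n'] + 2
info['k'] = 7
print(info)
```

{'n': 7, 'h': 9, 'k': 7}

del 'k' → {'n': 7}
info['t'] = info['n']+4 = 11 → {'n': 7, 't': 11}
del 't' → {'n': 7}
info['h'] = info['n']+2 = 9 → {'n': 7, 'h': 9}
info['k'] = 7 → {'n': 7, 'h': 9, 'k': 7}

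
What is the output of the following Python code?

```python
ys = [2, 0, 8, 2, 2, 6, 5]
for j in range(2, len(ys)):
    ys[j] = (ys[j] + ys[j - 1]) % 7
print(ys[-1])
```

2

j=2: ys[2] = (8+0)%7 = 1 → [2, 0, 1, 2, 2, 6, 5]
j=3: ys[3] = (2+1)%7 = 3 → [2, 0, 1, 3, 2, 6, 5]
j=4: ys[4] = (2+3)%7 = 5 → [2, 0, 1, 3, 5, 6, 5]
j=5: ys[5] = (6+5)%7 = 4 → [2, 0, 1, 3, 5, 4, 5]
j=6: ys[6] = (5+4)%7 = 2 → [2, 0, 1, 3, 5, 4, 2]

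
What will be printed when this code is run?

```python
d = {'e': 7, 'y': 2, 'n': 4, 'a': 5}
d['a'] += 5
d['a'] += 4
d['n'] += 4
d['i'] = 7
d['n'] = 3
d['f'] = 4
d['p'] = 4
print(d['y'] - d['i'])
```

d['a'] = 5+5 = 10 → {'e': 7, 'y': 2, 'n': 4, 'a': 10}
d['a'] = 10+4 = 14 → {'e': 7, 'y': 2, 'n': 4, 'a': 14}
d['n'] = 4+4 = 8 → {'e': 7, 'y': 2, 'n': 8, 'a': 14}
d['i'] = 7 → {'e': 7, 'y': 2, 'n': 8, 'a': 14, 'i': 7}
d['n'] = 3 → {'e': 7, 'y': 2, 'n': 3, 'a': 14, 'i': 7}
d['f'] = 4 → {'e': 7, 'y': 2, 'n': 3, 'a': 14, 'i': 7, 'f': 4}
d['p'] = 4 → {'e': 7, 'y': 2, 'n': 3, 'a': 14, 'i': 7, 'f': 4, 'p': 4}
d['y']-d['i'] = 2-7 = -5

-5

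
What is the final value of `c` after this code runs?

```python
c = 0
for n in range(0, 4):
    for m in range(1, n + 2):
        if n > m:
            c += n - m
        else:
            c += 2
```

n=0,m=1: not 0>1, c = 0+2 = 2
n=1,m=1: not 1>1, c = 2+2 = 4
n=1,m=2: not 1>2, c = 4+2 = 6
n=2,m=1: 2>1, c = 6+1 = 7
n=2,m=2: not 2>2, c = 7+2 = 9
n=2,m=3: not 2>3, c = 9+2 = 11
n=3,m=1: 3>1, c = 11+2 = 13
n=3,m=2: 3>2, c = 13+1 = 14
n=3,m=3: not 3>3, c = 14+2 = 16
n=3,m=4: not 3>4, c = 16+2 = 18

18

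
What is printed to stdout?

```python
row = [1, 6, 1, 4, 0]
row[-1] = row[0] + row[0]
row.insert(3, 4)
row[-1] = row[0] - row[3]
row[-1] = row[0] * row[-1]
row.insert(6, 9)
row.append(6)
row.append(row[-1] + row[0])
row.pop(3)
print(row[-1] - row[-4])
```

row[-1] = row[0]+row[0] = 1+1 = 2 → [1, 6, 1, 4, 2]
insert 4 at 3 → [1, 6, 1, 4, 4, 2]
row[-1] = row[0]-row[3] = 1-4 = -3 → [1, 6, 1, 4, 4, -3]
row[-1] = row[0]*row[-1] = 1*(-3) = -3 → [1, 6, 1, 4, 4, -3]
insert 9 at 6 → [1, 6, 1, 4, 4, -3, 9]
append 6 → [1, 6, 1, 4, 4, -3, 9, 6]
append row[-1]+row[0] = 6+1 = 7 → [1, 6, 1, 4, 4, -3, 9, 6, 7]
pop(3) removes 4 → [1, 6, 1, 4, -3, 9, 6, 7]
row[-1]-row[-4] = 7-(-3) = 10

10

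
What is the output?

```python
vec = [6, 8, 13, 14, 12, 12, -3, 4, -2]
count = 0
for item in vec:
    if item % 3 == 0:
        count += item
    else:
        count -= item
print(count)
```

item=6: %3==0, count = 0+6 = 6
item=8: not %3==0, count = 6-8 = -2
item=13: not %3==0, count = (-2)-13 = -15
item=14: not %3==0, count = (-15)-14 = -29
item=12: %3==0, count = (-29)+12 = -17
item=12: %3==0, count = (-17)+12 = -5
item=-3: %3==0, count = (-5)+(-3) = -8
item=4: not %3==0, count = (-8)-4 = -12
item=-2: not %3==0, count = (-12)-(-2) = -10

-10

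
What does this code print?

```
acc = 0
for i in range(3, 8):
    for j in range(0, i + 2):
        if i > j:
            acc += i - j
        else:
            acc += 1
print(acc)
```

90

i=3,j=0: 3>0, acc = 0+3 = 3
i=3,j=1: 3>1, acc = 3+2 = 5
i=3,j=2: 3>2, acc = 5+1 = 6
i=3,j=3: not 3>3, acc = 6+1 = 7
i=3,j=4: not 3>4, acc = 7+1 = 8
i=4,j=0: 4>0, acc = 8+4 = 12
i=4,j=1: 4>1, acc = 12+3 = 15
i=4,j=2: 4>2, acc = 15+2 = 17
i=4,j=3: 4>3, acc = 17+1 = 18
i=4,j=4: not 4>4, acc = 18+1 = 19
i=4,j=5: not 4>5, acc = 19+1 = 20
i=5,j=0: 5>0, acc = 20+5 = 25
i=5,j=1: 5>1, acc = 25+4 = 29
i=5,j=2: 5>2, acc = 29+3 = 32
i=5,j=3: 5>3, acc = 32+2 = 34
i=5,j=4: 5>4, acc = 34+1 = 35
i=5,j=5: not 5>5, acc = 35+1 = 36
i=5,j=6: not 5>6, acc = 36+1 = 37
i=6,j=0: 6>0, acc = 37+6 = 43
i=6,j=1: 6>1, acc = 43+5 = 48
i=6,j=2: 6>2, acc = 48+4 = 52
i=6,j=3: 6>3, acc = 52+3 = 55
i=6,j=4: 6>4, acc = 55+2 = 57
i=6,j=5: 6>5, acc = 57+1 = 58
i=6,j=6: not 6>6, acc = 58+1 = 59
i=6,j=7: not 6>7, acc = 59+1 = 60
i=7,j=0: 7>0, acc = 60+7 = 67
i=7,j=1: 7>1, acc = 67+6 = 73
i=7,j=2: 7>2, acc = 73+5 = 78
i=7,j=3: 7>3, acc = 78+4 = 82
i=7,j=4: 7>4, acc = 82+3 = 85
i=7,j=5: 7>5, acc = 85+2 = 87
i=7,j=6: 7>6, acc = 87+1 = 88
i=7,j=7: not 7>7, acc = 88+1 = 89
i=7,j=8: not 7>8, acc = 89+1 = 90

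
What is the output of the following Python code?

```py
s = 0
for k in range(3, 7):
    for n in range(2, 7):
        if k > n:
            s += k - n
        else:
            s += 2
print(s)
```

k=3,n=2: 3>2, s = 0+1 = 1
k=3,n=3: not 3>3, s = 1+2 = 3
k=3,n=4: not 3>4, s = 3+2 = 5
k=3,n=5: not 3>5, s = 5+2 = 7
k=3,n=6: not 3>6, s = 7+2 = 9
k=4,n=2: 4>2, s = 9+2 = 11
k=4,n=3: 4>3, s = 11+1 = 12
k=4,n=4: not 4>4, s = 12+2 = 14
k=4,n=5: not 4>5, s = 14+2 = 16
k=4,n=6: not 4>6, s = 16+2 = 18
k=5,n=2: 5>2, s = 18+3 = 21
k=5,n=3: 5>3, s = 21+2 = 23
k=5,n=4: 5>4, s = 23+1 = 24
k=5,n=5: not 5>5, s = 24+2 = 26
k=5,n=6: not 5>6, s = 26+2 = 28
k=6,n=2: 6>2, s = 28+4 = 32
k=6,n=3: 6>3, s = 32+3 = 35
k=6,n=4: 6>4, s = 35+2 = 37
k=6,n=5: 6>5, s = 37+1 = 38
k=6,n=6: not 6>6, s = 38+2 = 40

40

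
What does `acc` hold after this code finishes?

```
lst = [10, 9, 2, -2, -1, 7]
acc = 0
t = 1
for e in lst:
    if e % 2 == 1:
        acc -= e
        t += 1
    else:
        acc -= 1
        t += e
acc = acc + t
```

e=10: not odd, acc = 0-1 = -1; t=11
e=9: odd, acc = (-1)-9 = -10; t=12
e=2: not odd, acc = (-10)-1 = -11; t=14
e=-2: not odd, acc = (-11)-1 = -12; t=12
e=-1: odd, acc = (-12)-(-1) = -11; t=13
e=7: odd, acc = (-11)-7 = -18; t=14
acc+t = (-18)+14 = -4

-4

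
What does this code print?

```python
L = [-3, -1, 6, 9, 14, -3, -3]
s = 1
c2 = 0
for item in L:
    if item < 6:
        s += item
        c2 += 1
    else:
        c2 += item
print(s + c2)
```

item=-3: <6, s = 1+(-3) = -2; c2=1
item=-1: <6, s = (-2)+(-1) = -3; c2=2
item=6: not <6; c2=8
item=9: not <6; c2=17
item=14: not <6; c2=31
item=-3: <6, s = (-3)+(-3) = -6; c2=32
item=-3: <6, s = (-6)+(-3) = -9; c2=33
s+c2 = (-9)+33 = 24

24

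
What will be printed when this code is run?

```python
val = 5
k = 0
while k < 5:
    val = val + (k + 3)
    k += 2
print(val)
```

20

k=0: val = 5+3 = 8
k=2: val = 8+5 = 13
k=4: val = 13+7 = 20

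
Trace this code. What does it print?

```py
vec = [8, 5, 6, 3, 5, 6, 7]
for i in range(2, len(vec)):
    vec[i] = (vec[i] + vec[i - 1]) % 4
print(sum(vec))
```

22

i=2: vec[2] = (6+5)%4 = 3 → [8, 5, 3, 3, 5, 6, 7]
i=3: vec[3] = (3+3)%4 = 2 → [8, 5, 3, 2, 5, 6, 7]
i=4: vec[4] = (5+2)%4 = 3 → [8, 5, 3, 2, 3, 6, 7]
i=5: vec[5] = (6+3)%4 = 1 → [8, 5, 3, 2, 3, 1, 7]
i=6: vec[6] = (7+1)%4 = 0 → [8, 5, 3, 2, 3, 1, 0]
sum = 22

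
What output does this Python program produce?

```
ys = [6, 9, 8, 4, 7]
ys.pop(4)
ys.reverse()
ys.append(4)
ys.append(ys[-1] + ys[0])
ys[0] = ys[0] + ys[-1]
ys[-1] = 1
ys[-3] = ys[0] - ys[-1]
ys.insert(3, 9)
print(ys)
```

pop(4) removes 7 → [6, 9, 8, 4]
reverse → [4, 8, 9, 6]
append 4 → [4, 8, 9, 6, 4]
append ys[-1]+ys[0] = 4+4 = 8 → [4, 8, 9, 6, 4, 8]
ys[0] = ys[0]+ys[-1] = 4+8 = 12 → [12, 8, 9, 6, 4, 8]
ys[-1] = 1 → [12, 8, 9, 6, 4, 1]
ys[-3] = ys[0]-ys[-1] = 12-1 = 11 → [12, 8, 9, 11, 4, 1]
insert 9 at 3 → [12, 8, 9, 9, 11, 4, 1]

[12, 8, 9, 9, 11, 4, 1]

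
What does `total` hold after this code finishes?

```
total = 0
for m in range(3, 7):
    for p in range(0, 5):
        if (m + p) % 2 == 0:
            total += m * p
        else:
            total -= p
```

72

m=3,p=0: odd sum, total = 0-0 = 0
m=3,p=1: even sum, total = 0+3 = 3
m=3,p=2: odd sum, total = 3-2 = 1
m=3,p=3: even sum, total = 1+9 = 10
m=3,p=4: odd sum, total = 10-4 = 6
m=4,p=0: even sum, total = 6+0 = 6
m=4,p=1: odd sum, total = 6-1 = 5
m=4,p=2: even sum, total = 5+8 = 13
m=4,p=3: odd sum, total = 13-3 = 10
m=4,p=4: even sum, total = 10+16 = 26
m=5,p=0: odd sum, total = 26-0 = 26
m=5,p=1: even sum, total = 26+5 = 31
m=5,p=2: odd sum, total = 31-2 = 29
m=5,p=3: even sum, total = 29+15 = 44
m=5,p=4: odd sum, total = 44-4 = 40
m=6,p=0: even sum, total = 40+0 = 40
m=6,p=1: odd sum, total = 40-1 = 39
m=6,p=2: even sum, total = 39+12 = 51
m=6,p=3: odd sum, total = 51-3 = 48
m=6,p=4: even sum, total = 48+24 = 72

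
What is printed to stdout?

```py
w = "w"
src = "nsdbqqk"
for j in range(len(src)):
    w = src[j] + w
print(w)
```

kqqbdsnw

j=0: prepend 'n' → 'nw'
j=1: prepend 's' → 'snw'
j=2: prepend 'd' → 'dsnw'
j=3: prepend 'b' → 'bdsnw'
j=4: prepend 'q' → 'qbdsnw'
j=5: prepend 'q' → 'qqbdsnw'
j=6: prepend 'k' → 'kqqbdsnw'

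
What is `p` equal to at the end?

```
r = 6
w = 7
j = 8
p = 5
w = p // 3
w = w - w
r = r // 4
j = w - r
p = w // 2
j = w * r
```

0

w = 5//3 = 1
w = 1-1 = 0
r = 6//4 = 1
j = 0-1 = -1
p = 0//2 = 0
j = 0*1 = 0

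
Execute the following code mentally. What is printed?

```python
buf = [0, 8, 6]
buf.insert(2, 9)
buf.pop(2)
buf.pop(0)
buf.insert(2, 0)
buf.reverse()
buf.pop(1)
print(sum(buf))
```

insert 9 at 2 → [0, 8, 9, 6]
pop(2) removes 9 → [0, 8, 6]
pop(0) removes 0 → [8, 6]
insert 0 at 2 → [8, 6, 0]
reverse → [0, 6, 8]
pop(1) removes 6 → [0, 8]
sum = 8

8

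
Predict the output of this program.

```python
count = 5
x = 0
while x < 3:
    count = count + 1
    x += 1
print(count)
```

8

x=0: count = 5+1 = 6
x=1: count = 6+1 = 7
x=2: count = 7+1 = 8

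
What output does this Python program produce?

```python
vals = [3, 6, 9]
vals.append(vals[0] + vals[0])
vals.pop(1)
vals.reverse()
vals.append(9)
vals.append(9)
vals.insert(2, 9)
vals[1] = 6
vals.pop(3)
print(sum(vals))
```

39

append vals[0]+vals[0] = 3+3 = 6 → [3, 6, 9, 6]
pop(1) removes 6 → [3, 9, 6]
reverse → [6, 9, 3]
append 9 → [6, 9, 3, 9]
append 9 → [6, 9, 3, 9, 9]
insert 9 at 2 → [6, 9, 9, 3, 9, 9]
vals[1] = 6 → [6, 6, 9, 3, 9, 9]
pop(3) removes 3 → [6, 6, 9, 9, 9]
sum = 39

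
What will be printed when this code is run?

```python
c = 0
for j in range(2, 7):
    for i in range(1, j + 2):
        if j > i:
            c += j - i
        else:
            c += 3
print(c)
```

j=2,i=1: 2>1, c = 0+1 = 1
j=2,i=2: not 2>2, c = 1+3 = 4
j=2,i=3: not 2>3, c = 4+3 = 7
j=3,i=1: 3>1, c = 7+2 = 9
j=3,i=2: 3>2, c = 9+1 = 10
j=3,i=3: not 3>3, c = 10+3 = 13
j=3,i=4: not 3>4, c = 13+3 = 16
j=4,i=1: 4>1, c = 16+3 = 19
j=4,i=2: 4>2, c = 19+2 = 21
j=4,i=3: 4>3, c = 21+1 = 22
j=4,i=4: not 4>4, c = 22+3 = 25
j=4,i=5: not 4>5, c = 25+3 = 28
j=5,i=1: 5>1, c = 28+4 = 32
j=5,i=2: 5>2, c = 32+3 = 35
j=5,i=3: 5>3, c = 35+2 = 37
j=5,i=4: 5>4, c = 37+1 = 38
j=5,i=5: not 5>5, c = 38+3 = 41
j=5,i=6: not 5>6, c = 41+3 = 44
j=6,i=1: 6>1, c = 44+5 = 49
j=6,i=2: 6>2, c = 49+4 = 53
j=6,i=3: 6>3, c = 53+3 = 56
j=6,i=4: 6>4, c = 56+2 = 58
j=6,i=5: 6>5, c = 58+1 = 59
j=6,i=6: not 6>6, c = 59+3 = 62
j=6,i=7: not 6>7, c = 62+3 = 65

65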